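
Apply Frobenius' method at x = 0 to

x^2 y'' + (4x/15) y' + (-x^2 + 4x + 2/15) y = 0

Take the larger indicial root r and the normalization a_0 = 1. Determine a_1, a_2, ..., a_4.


Write in Frobenius form y'' + (p(x)/x) y' + (q(x)/x^2) y = 0:
  p(x) = 4/15,  q(x) = -x^2 + 4x + 2/15.
Indicial equation: r(r-1) + (4/15) r + (2/15) = 0 -> roots r_1 = 2/5, r_2 = 1/3.
Take r = r_1 = 2/5. Let y(x) = x^r sum_{n>=0} a_n x^n with a_0 = 1.
Substitute y = x^r sum a_n x^n and match x^{r+n}. The recurrence is
  D(n) a_n + 4 a_{n-1} - 1 a_{n-2} = 0,  where D(n) = (r+n)(r+n-1) + (4/15)(r+n) + (2/15).
  a_n = [-4 a_{n-1} + 1 a_{n-2}] / D(n).
Since the indicial polynomial factors as (r - r_1)(r - r_2), D(n) = (r_1 + n - r_1)(r_1 + n - r_2) = n(n + 1/15).
Evaluating step by step (a_0 = 1):
  n = 1: D(1) = 1(1 + 1/15) = 16/15; numerator = -4(1) = -4; a_1 = (-4)/(16/15) = -15/4
  n = 2: D(2) = 2(2 + 1/15) = 62/15; numerator = -4(-15/4) + 1(1) = 16; a_2 = (16)/(62/15) = 120/31
  n = 3: D(3) = 3(3 + 1/15) = 46/5; numerator = -4(120/31) + 1(-15/4) = -2385/124; a_3 = (-2385/124)/(46/5) = -11925/5704
  n = 4: D(4) = 4(4 + 1/15) = 244/15; numerator = -4(-11925/5704) + 1(120/31) = 17445/1426; a_4 = (17445/1426)/(244/15) = 261675/347944

r = 2/5; a_0 = 1; a_1 = -15/4; a_2 = 120/31; a_3 = -11925/5704; a_4 = 261675/347944


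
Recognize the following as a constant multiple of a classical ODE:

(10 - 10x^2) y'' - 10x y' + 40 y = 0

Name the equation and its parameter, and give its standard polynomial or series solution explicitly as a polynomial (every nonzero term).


All three coefficients share the factor 10; dividing through by 10 gives  (1 - x^2) y'' - x y' + 4 y = 0.
This matches the Chebyshev equation (1 - x^2) y'' - x y' + n^2 y = 0 (note the -x y' term, not -2x y') with n^2 = 4, so n = 2; the polynomial solution is T_2(x).
With y = sum_k a_k x^k, matching x^k gives (k+2)(k+1) a_{k+2} = (k^2 - n^2) a_k = (k - 2)(k + 2) a_k. The right side vanishes at k = 2, so the series with the parity of 2 terminates at degree 2.
Standard normalization: leading coefficient of T_n is 2^(n-1), so a_2 = 2^1 = 2. Work downward with a_k = (k+1)(k+2) a_{k+2} / ((k - 2)(k + 2)):
  a_0 = (1)(2)(2) / ((0 - 2)(0 + 2)) = 4/(-4) = -1
Hence T_2(x) = 2 x^2 - 1.

T_2(x); series = 2 x^2 - 1


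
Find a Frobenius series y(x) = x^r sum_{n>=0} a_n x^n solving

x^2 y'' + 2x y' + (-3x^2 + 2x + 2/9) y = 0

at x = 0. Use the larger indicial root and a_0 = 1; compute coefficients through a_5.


Write in Frobenius form y'' + (p(x)/x) y' + (q(x)/x^2) y = 0:
  p(x) = 2,  q(x) = -3x^2 + 2x + 2/9.
Indicial equation: r(r-1) + (2) r + (2/9) = 0 -> roots r_1 = -1/3, r_2 = -2/3.
Take r = r_1 = -1/3. Let y(x) = x^r sum_{n>=0} a_n x^n with a_0 = 1.
Substitute y = x^r sum a_n x^n and match x^{r+n}. The recurrence is
  D(n) a_n + 2 a_{n-1} - 3 a_{n-2} = 0,  where D(n) = (r+n)(r+n-1) + (2)(r+n) + (2/9).
  a_n = [-2 a_{n-1} + 3 a_{n-2}] / D(n).
Since the indicial polynomial factors as (r - r_1)(r - r_2), D(n) = (r_1 + n - r_1)(r_1 + n - r_2) = n(n + 1/3).
Evaluating step by step (a_0 = 1):
  n = 1: D(1) = 1(1 + 1/3) = 4/3; numerator = -2(1) = -2; a_1 = (-2)/(4/3) = -3/2
  n = 2: D(2) = 2(2 + 1/3) = 14/3; numerator = -2(-3/2) + 3(1) = 6; a_2 = (6)/(14/3) = 9/7
  n = 3: D(3) = 3(3 + 1/3) = 10; numerator = -2(9/7) + 3(-3/2) = -99/14; a_3 = (-99/14)/(10) = -99/140
  n = 4: D(4) = 4(4 + 1/3) = 52/3; numerator = -2(-99/140) + 3(9/7) = 369/70; a_4 = (369/70)/(52/3) = 1107/3640
  n = 5: D(5) = 5(5 + 1/3) = 80/3; numerator = -2(1107/3640) + 3(-99/140) = -1242/455; a_5 = (-1242/455)/(80/3) = -1863/18200

r = -1/3; a_0 = 1; a_1 = -3/2; a_2 = 9/7; a_3 = -99/140; a_4 = 1107/3640; a_5 = -1863/18200


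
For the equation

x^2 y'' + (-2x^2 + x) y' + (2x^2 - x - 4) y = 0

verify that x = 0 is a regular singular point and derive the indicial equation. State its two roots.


Divide by x^2 to reach normal form y'' + P_1(x) y' + P_2(x) y = 0 with P_1(x) = -2 + 1/x and P_2(x) = 2 - 1/x - 4/x^2.
x = 0 is a singular point because the y'-coefficient -2 + 1/x has a pole at x = 0 and the y-coefficient 2 - 1/x - 4/x^2 has a pole at x = 0.
It is a regular singular point because x P_1(x) = p(x) = 1 - 2x and x^2 P_2(x) = q(x) = 2x^2 - x - 4 are polynomials, hence analytic at x = 0.
p(0) = 1,  q(0) = -4.
Indicial equation: r(r-1) + p(0) r + q(0) = 0, i.e. r^2 + (p(0) - 1) r + q(0) = 0, i.e. r^2 - 4 = 0.
Discriminant: (0)^2 - 4(-4) = 16, so r = (0 ± 4)/2.
Solving: r_1 = 2, r_2 = -2.

indicial: r^2 - 4 = 0; roots r_1 = 2, r_2 = -2


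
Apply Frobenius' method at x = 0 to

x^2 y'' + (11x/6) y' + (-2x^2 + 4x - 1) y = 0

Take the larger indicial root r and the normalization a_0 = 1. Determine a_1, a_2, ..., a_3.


Write in Frobenius form y'' + (p(x)/x) y' + (q(x)/x^2) y = 0:
  p(x) = 11/6,  q(x) = -2x^2 + 4x - 1.
Indicial equation: r(r-1) + (11/6) r + (-1) = 0 -> roots r_1 = 2/3, r_2 = -3/2.
Take r = r_1 = 2/3. Let y(x) = x^r sum_{n>=0} a_n x^n with a_0 = 1.
Substitute y = x^r sum a_n x^n and match x^{r+n}. The recurrence is
  D(n) a_n + 4 a_{n-1} - 2 a_{n-2} = 0,  where D(n) = (r+n)(r+n-1) + (11/6)(r+n) + (-1).
  a_n = [-4 a_{n-1} + 2 a_{n-2}] / D(n).
Since the indicial polynomial factors as (r - r_1)(r - r_2), D(n) = (r_1 + n - r_1)(r_1 + n - r_2) = n(n + 13/6).
Evaluating step by step (a_0 = 1):
  n = 1: D(1) = 1(1 + 13/6) = 19/6; numerator = -4(1) = -4; a_1 = (-4)/(19/6) = -24/19
  n = 2: D(2) = 2(2 + 13/6) = 25/3; numerator = -4(-24/19) + 2(1) = 134/19; a_2 = (134/19)/(25/3) = 402/475
  n = 3: D(3) = 3(3 + 13/6) = 31/2; numerator = -4(402/475) + 2(-24/19) = -2808/475; a_3 = (-2808/475)/(31/2) = -5616/14725

r = 2/3; a_0 = 1; a_1 = -24/19; a_2 = 402/475; a_3 = -5616/14725


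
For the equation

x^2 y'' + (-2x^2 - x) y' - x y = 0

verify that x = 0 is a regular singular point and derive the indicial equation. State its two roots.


Divide by x^2 to reach normal form y'' + P_1(x) y' + P_2(x) y = 0 with P_1(x) = -2 - 1/x and P_2(x) = -1/x.
x = 0 is a singular point because the y'-coefficient -2 - 1/x has a pole at x = 0 and the y-coefficient -1/x has a pole at x = 0.
It is a regular singular point because x P_1(x) = p(x) = -2x - 1 and x^2 P_2(x) = q(x) = -x are polynomials, hence analytic at x = 0.
p(0) = -1,  q(0) = 0.
Indicial equation: r(r-1) + p(0) r + q(0) = 0, i.e. r^2 + (p(0) - 1) r + q(0) = 0, i.e. r^2 - 2 r = 0.
Discriminant: (-2)^2 - 4(0) = 4, so r = (2 ± 2)/2.
Solving: r_1 = 2, r_2 = 0.

indicial: r^2 - 2 r = 0; roots r_1 = 2, r_2 = 0


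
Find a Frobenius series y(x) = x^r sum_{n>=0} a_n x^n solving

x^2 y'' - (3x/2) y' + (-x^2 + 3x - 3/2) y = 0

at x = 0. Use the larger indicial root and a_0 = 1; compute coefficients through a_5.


Write in Frobenius form y'' + (p(x)/x) y' + (q(x)/x^2) y = 0:
  p(x) = -3/2,  q(x) = -x^2 + 3x - 3/2.
Indicial equation: r(r-1) + (-3/2) r + (-3/2) = 0 -> roots r_1 = 3, r_2 = -1/2.
Take r = r_1 = 3. Let y(x) = x^r sum_{n>=0} a_n x^n with a_0 = 1.
Substitute y = x^r sum a_n x^n and match x^{r+n}. The recurrence is
  D(n) a_n + 3 a_{n-1} - 1 a_{n-2} = 0,  where D(n) = (r+n)(r+n-1) + (-3/2)(r+n) + (-3/2).
  a_n = [-3 a_{n-1} + 1 a_{n-2}] / D(n).
Since the indicial polynomial factors as (r - r_1)(r - r_2), D(n) = (r_1 + n - r_1)(r_1 + n - r_2) = n(n + 7/2).
Evaluating step by step (a_0 = 1):
  n = 1: D(1) = 1(1 + 7/2) = 9/2; numerator = -3(1) = -3; a_1 = (-3)/(9/2) = -2/3
  n = 2: D(2) = 2(2 + 7/2) = 11; numerator = -3(-2/3) + 1(1) = 3; a_2 = (3)/(11) = 3/11
  n = 3: D(3) = 3(3 + 7/2) = 39/2; numerator = -3(3/11) + 1(-2/3) = -49/33; a_3 = (-49/33)/(39/2) = -98/1287
  n = 4: D(4) = 4(4 + 7/2) = 30; numerator = -3(-98/1287) + 1(3/11) = 215/429; a_4 = (215/429)/(30) = 43/2574
  n = 5: D(5) = 5(5 + 7/2) = 85/2; numerator = -3(43/2574) + 1(-98/1287) = -25/198; a_5 = (-25/198)/(85/2) = -5/1683

r = 3; a_0 = 1; a_1 = -2/3; a_2 = 3/11; a_3 = -98/1287; a_4 = 43/2574; a_5 = -5/1683


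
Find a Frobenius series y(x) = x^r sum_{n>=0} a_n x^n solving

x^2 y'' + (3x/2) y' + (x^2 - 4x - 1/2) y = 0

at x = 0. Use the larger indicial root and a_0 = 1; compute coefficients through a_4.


Write in Frobenius form y'' + (p(x)/x) y' + (q(x)/x^2) y = 0:
  p(x) = 3/2,  q(x) = x^2 - 4x - 1/2.
Indicial equation: r(r-1) + (3/2) r + (-1/2) = 0 -> roots r_1 = 1/2, r_2 = -1.
Take r = r_1 = 1/2. Let y(x) = x^r sum_{n>=0} a_n x^n with a_0 = 1.
Substitute y = x^r sum a_n x^n and match x^{r+n}. The recurrence is
  D(n) a_n - 4 a_{n-1} + 1 a_{n-2} = 0,  where D(n) = (r+n)(r+n-1) + (3/2)(r+n) + (-1/2).
  a_n = [4 a_{n-1} - 1 a_{n-2}] / D(n).
Since the indicial polynomial factors as (r - r_1)(r - r_2), D(n) = (r_1 + n - r_1)(r_1 + n - r_2) = n(n + 3/2).
Evaluating step by step (a_0 = 1):
  n = 1: D(1) = 1(1 + 3/2) = 5/2; numerator = 4(1) = 4; a_1 = (4)/(5/2) = 8/5
  n = 2: D(2) = 2(2 + 3/2) = 7; numerator = 4(8/5) - 1(1) = 27/5; a_2 = (27/5)/(7) = 27/35
  n = 3: D(3) = 3(3 + 3/2) = 27/2; numerator = 4(27/35) - 1(8/5) = 52/35; a_3 = (52/35)/(27/2) = 104/945
  n = 4: D(4) = 4(4 + 3/2) = 22; numerator = 4(104/945) - 1(27/35) = -313/945; a_4 = (-313/945)/(22) = -313/20790

r = 1/2; a_0 = 1; a_1 = 8/5; a_2 = 27/35; a_3 = 104/945; a_4 = -313/20790


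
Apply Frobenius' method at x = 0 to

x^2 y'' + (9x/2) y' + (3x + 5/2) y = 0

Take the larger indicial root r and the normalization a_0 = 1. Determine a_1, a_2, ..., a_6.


Write in Frobenius form y'' + (p(x)/x) y' + (q(x)/x^2) y = 0:
  p(x) = 9/2,  q(x) = 3x + 5/2.
Indicial equation: r(r-1) + (9/2) r + (5/2) = 0 -> roots r_1 = -1, r_2 = -5/2.
Take r = r_1 = -1. Let y(x) = x^r sum_{n>=0} a_n x^n with a_0 = 1.
Substitute y = x^r sum a_n x^n and match x^{r+n}. The recurrence is
  D(n) a_n + 3 a_{n-1} = 0,  where D(n) = (r+n)(r+n-1) + (9/2)(r+n) + (5/2).
  a_n = -3 / D(n) * a_{n-1}.
Since the indicial polynomial factors as (r - r_1)(r - r_2), D(n) = (r_1 + n - r_1)(r_1 + n - r_2) = n(n + 3/2).
Evaluating step by step (a_0 = 1):
  n = 1: D(1) = 1(1 + 3/2) = 5/2; numerator = -3(1) = -3; a_1 = (-3)/(5/2) = -6/5
  n = 2: D(2) = 2(2 + 3/2) = 7; numerator = -3(-6/5) = 18/5; a_2 = (18/5)/(7) = 18/35
  n = 3: D(3) = 3(3 + 3/2) = 27/2; numerator = -3(18/35) = -54/35; a_3 = (-54/35)/(27/2) = -4/35
  n = 4: D(4) = 4(4 + 3/2) = 22; numerator = -3(-4/35) = 12/35; a_4 = (12/35)/(22) = 6/385
  n = 5: D(5) = 5(5 + 3/2) = 65/2; numerator = -3(6/385) = -18/385; a_5 = (-18/385)/(65/2) = -36/25025
  n = 6: D(6) = 6(6 + 3/2) = 45; numerator = -3(-36/25025) = 108/25025; a_6 = (108/25025)/(45) = 12/125125

r = -1; a_0 = 1; a_1 = -6/5; a_2 = 18/35; a_3 = -4/35; a_4 = 6/385; a_5 = -36/25025; a_6 = 12/125125


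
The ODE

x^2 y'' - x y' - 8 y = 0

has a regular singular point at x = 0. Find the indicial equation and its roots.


Divide by x^2 to reach normal form y'' + P_1(x) y' + P_2(x) y = 0 with P_1(x) = -1/x and P_2(x) = -8/x^2.
x = 0 is a singular point because the y'-coefficient -1/x has a pole at x = 0 and the y-coefficient -8/x^2 has a pole at x = 0.
It is a regular singular point because x P_1(x) = p(x) = -1 and x^2 P_2(x) = q(x) = -8 are polynomials, hence analytic at x = 0.
p(0) = -1,  q(0) = -8.
Indicial equation: r(r-1) + p(0) r + q(0) = 0, i.e. r^2 + (p(0) - 1) r + q(0) = 0, i.e. r^2 - 2 r - 8 = 0.
Discriminant: (-2)^2 - 4(-8) = 36, so r = (2 ± 6)/2.
Solving: r_1 = 4, r_2 = -2.

indicial: r^2 - 2 r - 8 = 0; roots r_1 = 4, r_2 = -2


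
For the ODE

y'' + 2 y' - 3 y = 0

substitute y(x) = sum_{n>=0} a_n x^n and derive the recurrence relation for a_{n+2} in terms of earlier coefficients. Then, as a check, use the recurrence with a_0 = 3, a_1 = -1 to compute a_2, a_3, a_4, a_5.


Substitute y = sum_n a_n x^n.
y''(x) has coefficient (n+2)(n+1) a_{n+2} at x^n;
2 y'(x) has coefficient 2 (n+1) a_{n+1} at x^n;
-3 y(x) has coefficient -3 a_n at x^n.
Matching x^n: (n+2)(n+1) a_{n+2} + 2 (n+1) a_{n+1} - 3 a_n = 0.
Thus a_{n+2} = [-2 (n+1) a_{n+1} + 3 a_n] / ((n+1)(n+2)).

Check with a_0 = 3, a_1 = -1 (apply the recurrence for n = 0, 1, 2, 3): a_0 = 3, a_1 = -1, a_2 = 11/2, a_3 = -25/6, a_4 = 83/24, a_5 = -241/120.

a_(n+2) = [-2 (n+1) a_(n+1) + 3 a_n] / ((n+1)(n+2)); check: a_0 = 3, a_1 = -1, a_2 = 11/2, a_3 = -25/6, a_4 = 83/24, a_5 = -241/120


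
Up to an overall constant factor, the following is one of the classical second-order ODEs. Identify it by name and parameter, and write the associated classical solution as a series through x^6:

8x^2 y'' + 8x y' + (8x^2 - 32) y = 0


All three coefficients share the factor 8; dividing through by 8 gives  x^2 y'' + x y' + (x^2 - 4) y = 0.
This matches the Bessel equation x^2 y'' + x y' + (x^2 - nu^2) y = 0 with nu^2 = 4, so nu = 2; the solution bounded at x = 0 is J_2(x).
Frobenius at x = 0: indicial roots ±nu; for r = nu the recurrence k(k + 2nu) c_k = -c_{k-2} gives the standard series J_nu(x) = sum_{k>=0} (-1)^k / (k! (k+nu)!) (x/2)^(2k+nu). Evaluate the first 3 terms:
  k = 0: (-1)^0 / (0! * 2! * 2^2) x^2 = 1/(1*2*4) x^2 = (1/8) x^2
  k = 1: (-1)^1 / (1! * 3! * 2^4) x^4 = -1/(1*6*16) x^4 = (-1/96) x^4
  k = 2: (-1)^2 / (2! * 4! * 2^6) x^6 = 1/(2*24*64) x^6 = (1/3072) x^6
Hence J_2(x) = x^6/3072 - x^4/96 + x^2/8 + ....

J_2(x); series = x^6/3072 - x^4/96 + x^2/8


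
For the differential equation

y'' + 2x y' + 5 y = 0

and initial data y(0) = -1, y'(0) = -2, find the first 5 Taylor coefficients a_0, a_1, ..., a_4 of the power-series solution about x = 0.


Ansatz: y(x) = sum_{n>=0} a_n x^n, so y'(x) = sum_{n>=1} n a_n x^(n-1) and y''(x) = sum_{n>=2} n(n-1) a_n x^(n-2).
Substitute into P(x) y'' + Q(x) y' + R(x) y = 0 with P(x) = 1, Q(x) = 2x, R(x) = 5, and match powers of x.
Initial conditions: a_0 = -1, a_1 = -2.
Setting the coefficient of each power of x to zero and solving order by order (substituting the coefficients already found):
  x^0: 2 a_2 + 5 a_0 = 0  ->  2 a_2 = -5 a_0 = 5  ->  a_2 = 5/2
  x^1: 6 a_3 + 7 a_1 = 0  ->  6 a_3 = -7 a_1 = 14  ->  a_3 = 7/3
  x^2: 12 a_4 + 9 a_2 = 0  ->  12 a_4 = -9 a_2 = -45/2  ->  a_4 = -15/8
Truncated series: y(x) = -1 - 2 x + (5/2) x^2 + (7/3) x^3 - (15/8) x^4 + O(x^5).

a_0 = -1; a_1 = -2; a_2 = 5/2; a_3 = 7/3; a_4 = -15/8


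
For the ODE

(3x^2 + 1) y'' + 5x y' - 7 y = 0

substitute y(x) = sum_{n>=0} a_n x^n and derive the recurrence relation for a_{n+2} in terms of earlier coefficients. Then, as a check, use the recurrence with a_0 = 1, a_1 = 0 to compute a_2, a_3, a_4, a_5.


Substitute y = sum_n a_n x^n.
(1 + 3 x^2) y'' contributes (n+2)(n+1) a_{n+2} + 3 n(n-1) a_n at x^n.
5 x y'(x) contributes 5 n a_n at x^n.
-7 y(x) contributes -7 a_n at x^n.
Matching x^n: (n+2)(n+1) a_{n+2} + (3 n(n-1) + 5 n - 7) a_n = 0.
Thus a_{n+2} = (-3 n(n-1) - 5 n + 7) / ((n+1)(n+2)) * a_n.

Check with a_0 = 1, a_1 = 0 (apply the recurrence for n = 0, 1, 2, 3): a_0 = 1, a_1 = 0, a_2 = 7/2, a_3 = 0, a_4 = -21/8, a_5 = 0.

a_(n+2) = (-3 n(n-1) - 5 n + 7) / ((n+1)(n+2)) * a_n; check: a_0 = 1, a_1 = 0, a_2 = 7/2, a_3 = 0, a_4 = -21/8, a_5 = 0


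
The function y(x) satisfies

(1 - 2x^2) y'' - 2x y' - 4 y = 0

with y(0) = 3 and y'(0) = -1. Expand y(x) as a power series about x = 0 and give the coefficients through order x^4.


Ansatz: y(x) = sum_{n>=0} a_n x^n, so y'(x) = sum_{n>=1} n a_n x^(n-1) and y''(x) = sum_{n>=2} n(n-1) a_n x^(n-2).
Substitute into P(x) y'' + Q(x) y' + R(x) y = 0 with P(x) = 1 - 2x^2, Q(x) = -2x, R(x) = -4, and match powers of x.
Initial conditions: a_0 = 3, a_1 = -1.
Setting the coefficient of each power of x to zero and solving order by order (substituting the coefficients already found):
  x^0: 2 a_2 - 4 a_0 = 0  ->  2 a_2 = 4 a_0 = 12  ->  a_2 = 6
  x^1: 6 a_3 - 6 a_1 = 0  ->  6 a_3 = 6 a_1 = -6  ->  a_3 = -1
  x^2: 12 a_4 - 12 a_2 = 0  ->  12 a_4 = 12 a_2 = 72  ->  a_4 = 6
Truncated series: y(x) = 3 - x + 6 x^2 - x^3 + 6 x^4 + O(x^5).

a_0 = 3; a_1 = -1; a_2 = 6; a_3 = -1; a_4 = 6


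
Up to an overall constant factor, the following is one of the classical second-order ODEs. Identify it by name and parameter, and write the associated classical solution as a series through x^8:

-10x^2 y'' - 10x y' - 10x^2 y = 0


All three coefficients share the factor -10; dividing through by -10 gives  x^2 y'' + x y' + x^2 y = 0.
This matches the Bessel equation x^2 y'' + x y' + (x^2 - nu^2) y = 0 with nu^2 = 0, so nu = 0; the solution bounded at x = 0 is J_0(x).
Frobenius at x = 0: indicial roots ±nu; for r = nu the recurrence k(k + 2nu) c_k = -c_{k-2} gives the standard series J_nu(x) = sum_{k>=0} (-1)^k / (k! (k+nu)!) (x/2)^(2k+nu). Evaluate the first 5 terms:
  k = 0: (-1)^0 / (0! * 0! * 2^0) x^0 = 1/(1*1*1) x^0 = (1) x^0
  k = 1: (-1)^1 / (1! * 1! * 2^2) x^2 = -1/(1*1*4) x^2 = (-1/4) x^2
  k = 2: (-1)^2 / (2! * 2! * 2^4) x^4 = 1/(2*2*16) x^4 = (1/64) x^4
  k = 3: (-1)^3 / (3! * 3! * 2^6) x^6 = -1/(6*6*64) x^6 = (-1/2304) x^6
  k = 4: (-1)^4 / (4! * 4! * 2^8) x^8 = 1/(24*24*256) x^8 = (1/147456) x^8
Hence J_0(x) = x^8/147456 - x^6/2304 + x^4/64 - x^2/4 + 1 + ....

J_0(x); series = x^8/147456 - x^6/2304 + x^4/64 - x^2/4 + 1


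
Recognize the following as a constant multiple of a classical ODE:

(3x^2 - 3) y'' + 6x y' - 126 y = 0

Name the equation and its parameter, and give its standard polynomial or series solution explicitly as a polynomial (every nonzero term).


All three coefficients share the factor -3; dividing through by -3 gives  (1 - x^2) y'' - 2x y' + 42 y = 0.
This matches the Legendre equation (1 - x^2) y'' - 2x y' + n(n+1) y = 0 (note the -2x y' term) with n(n+1) = 42, so n = 6; the polynomial solution is P_6(x).
With y = sum_k a_k x^k, matching x^k gives (k+2)(k+1) a_{k+2} = [k(k+1) - n(n+1)] a_k = (k - 6)(k + 7) a_k. The right side vanishes at k = 6, so the series with the parity of 6 terminates at degree 6.
Standard normalization (P_n(1) = 1): leading coefficient (2n)!/(2^n (n!)^2) = 479001600/(64*518400) = 231/16, so a_6 = 231/16. Work downward with a_k = (k+1)(k+2) a_{k+2} / ((k - 6)(k + 7)):
  a_4 = (5)(6)(231/16) / ((4 - 6)(4 + 7)) = (3465/8)/(-22) = -315/16
  a_2 = (3)(4)(-315/16) / ((2 - 6)(2 + 7)) = (-945/4)/(-36) = 105/16
  a_0 = (1)(2)(105/16) / ((0 - 6)(0 + 7)) = (105/8)/(-42) = -5/16
Hence P_6(x) = 231 x^6/16 - 315 x^4/16 + 105 x^2/16 - 5/16.

P_6(x); series = 231 x^6/16 - 315 x^4/16 + 105 x^2/16 - 5/16


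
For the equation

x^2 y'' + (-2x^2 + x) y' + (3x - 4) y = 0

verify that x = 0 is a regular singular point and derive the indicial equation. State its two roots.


Divide by x^2 to reach normal form y'' + P_1(x) y' + P_2(x) y = 0 with P_1(x) = -2 + 1/x and P_2(x) = 3/x - 4/x^2.
x = 0 is a singular point because the y'-coefficient -2 + 1/x has a pole at x = 0 and the y-coefficient 3/x - 4/x^2 has a pole at x = 0.
It is a regular singular point because x P_1(x) = p(x) = 1 - 2x and x^2 P_2(x) = q(x) = 3x - 4 are polynomials, hence analytic at x = 0.
p(0) = 1,  q(0) = -4.
Indicial equation: r(r-1) + p(0) r + q(0) = 0, i.e. r^2 + (p(0) - 1) r + q(0) = 0, i.e. r^2 - 4 = 0.
Discriminant: (0)^2 - 4(-4) = 16, so r = (0 ± 4)/2.
Solving: r_1 = 2, r_2 = -2.

indicial: r^2 - 4 = 0; roots r_1 = 2, r_2 = -2


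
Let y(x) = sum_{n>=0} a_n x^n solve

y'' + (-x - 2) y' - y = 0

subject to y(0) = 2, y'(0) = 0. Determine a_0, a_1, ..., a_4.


Ansatz: y(x) = sum_{n>=0} a_n x^n, so y'(x) = sum_{n>=1} n a_n x^(n-1) and y''(x) = sum_{n>=2} n(n-1) a_n x^(n-2).
Substitute into P(x) y'' + Q(x) y' + R(x) y = 0 with P(x) = 1, Q(x) = -x - 2, R(x) = -1, and match powers of x.
Initial conditions: a_0 = 2, a_1 = 0.
Setting the coefficient of each power of x to zero and solving order by order (substituting the coefficients already found):
  x^0: 2 a_2 - 2 a_1 - a_0 = 0  ->  2 a_2 = 2 a_1 + a_0 = 2  ->  a_2 = 1
  x^1: 6 a_3 - 4 a_2 - 2 a_1 = 0  ->  6 a_3 = 4 a_2 + 2 a_1 = 4  ->  a_3 = 2/3
  x^2: 12 a_4 - 6 a_3 - 3 a_2 = 0  ->  12 a_4 = 6 a_3 + 3 a_2 = 7  ->  a_4 = 7/12
Truncated series: y(x) = 2 + x^2 + (2/3) x^3 + (7/12) x^4 + O(x^5).

a_0 = 2; a_1 = 0; a_2 = 1; a_3 = 2/3; a_4 = 7/12


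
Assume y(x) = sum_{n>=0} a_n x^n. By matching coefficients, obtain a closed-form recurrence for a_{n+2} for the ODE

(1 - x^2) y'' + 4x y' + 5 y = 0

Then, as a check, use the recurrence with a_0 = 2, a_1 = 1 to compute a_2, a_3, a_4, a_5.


Substitute y = sum_n a_n x^n.
(1 - 1 x^2) y'' contributes (n+2)(n+1) a_{n+2} - n(n-1) a_n at x^n.
4 x y'(x) contributes 4 n a_n at x^n.
5 y(x) contributes 5 a_n at x^n.
Matching x^n: (n+2)(n+1) a_{n+2} + (-n(n-1) + 4 n + 5) a_n = 0.
Thus a_{n+2} = (n(n-1) - 4 n - 5) / ((n+1)(n+2)) * a_n.

Check with a_0 = 2, a_1 = 1 (apply the recurrence for n = 0, 1, 2, 3): a_0 = 2, a_1 = 1, a_2 = -5, a_3 = -3/2, a_4 = 55/12, a_5 = 33/40.

a_(n+2) = (n(n-1) - 4 n - 5) / ((n+1)(n+2)) * a_n; check: a_0 = 2, a_1 = 1, a_2 = -5, a_3 = -3/2, a_4 = 55/12, a_5 = 33/40


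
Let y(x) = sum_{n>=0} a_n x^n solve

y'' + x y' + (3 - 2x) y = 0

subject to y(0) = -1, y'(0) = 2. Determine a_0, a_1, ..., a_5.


Ansatz: y(x) = sum_{n>=0} a_n x^n, so y'(x) = sum_{n>=1} n a_n x^(n-1) and y''(x) = sum_{n>=2} n(n-1) a_n x^(n-2).
Substitute into P(x) y'' + Q(x) y' + R(x) y = 0 with P(x) = 1, Q(x) = x, R(x) = 3 - 2x, and match powers of x.
Initial conditions: a_0 = -1, a_1 = 2.
Setting the coefficient of each power of x to zero and solving order by order (substituting the coefficients already found):
  x^0: 2 a_2 + 3 a_0 = 0  ->  2 a_2 = -3 a_0 = 3  ->  a_2 = 3/2
  x^1: 6 a_3 + 4 a_1 - 2 a_0 = 0  ->  6 a_3 = -4 a_1 + 2 a_0 = -10  ->  a_3 = -5/3
  x^2: 12 a_4 + 5 a_2 - 2 a_1 = 0  ->  12 a_4 = -5 a_2 + 2 a_1 = -7/2  ->  a_4 = -7/24
  x^3: 20 a_5 + 6 a_3 - 2 a_2 = 0  ->  20 a_5 = -6 a_3 + 2 a_2 = 13  ->  a_5 = 13/20
Truncated series: y(x) = -1 + 2 x + (3/2) x^2 - (5/3) x^3 - (7/24) x^4 + (13/20) x^5 + O(x^6).

a_0 = -1; a_1 = 2; a_2 = 3/2; a_3 = -5/3; a_4 = -7/24; a_5 = 13/20


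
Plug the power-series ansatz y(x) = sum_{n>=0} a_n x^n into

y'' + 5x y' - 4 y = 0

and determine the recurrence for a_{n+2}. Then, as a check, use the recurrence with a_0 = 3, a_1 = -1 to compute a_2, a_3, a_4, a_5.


Substitute y = sum_n a_n x^n.
y''(x) has coefficient (n+2)(n+1) a_{n+2} at x^n;
5 x y'(x) has coefficient 5 n a_n at x^n (shift);
-4 y(x) has coefficient -4 a_n at x^n.
Matching x^n: (n+2)(n+1) a_{n+2} + (5n - 4) a_n = 0.
Thus a_{n+2} = (-5n + 4) / ((n+1)(n+2)) * a_n.

Check with a_0 = 3, a_1 = -1 (apply the recurrence for n = 0, 1, 2, 3): a_0 = 3, a_1 = -1, a_2 = 6, a_3 = 1/6, a_4 = -3, a_5 = -11/120.

a_(n+2) = (-5n + 4) / ((n+1)(n+2)) * a_n; check: a_0 = 3, a_1 = -1, a_2 = 6, a_3 = 1/6, a_4 = -3, a_5 = -11/120


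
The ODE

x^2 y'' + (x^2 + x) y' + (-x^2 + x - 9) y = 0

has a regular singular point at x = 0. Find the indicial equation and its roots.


Divide by x^2 to reach normal form y'' + P_1(x) y' + P_2(x) y = 0 with P_1(x) = 1 + 1/x and P_2(x) = -1 + 1/x - 9/x^2.
x = 0 is a singular point because the y'-coefficient 1 + 1/x has a pole at x = 0 and the y-coefficient -1 + 1/x - 9/x^2 has a pole at x = 0.
It is a regular singular point because x P_1(x) = p(x) = x + 1 and x^2 P_2(x) = q(x) = -x^2 + x - 9 are polynomials, hence analytic at x = 0.
p(0) = 1,  q(0) = -9.
Indicial equation: r(r-1) + p(0) r + q(0) = 0, i.e. r^2 + (p(0) - 1) r + q(0) = 0, i.e. r^2 - 9 = 0.
Discriminant: (0)^2 - 4(-9) = 36, so r = (0 ± 6)/2.
Solving: r_1 = 3, r_2 = -3.

indicial: r^2 - 9 = 0; roots r_1 = 3, r_2 = -3


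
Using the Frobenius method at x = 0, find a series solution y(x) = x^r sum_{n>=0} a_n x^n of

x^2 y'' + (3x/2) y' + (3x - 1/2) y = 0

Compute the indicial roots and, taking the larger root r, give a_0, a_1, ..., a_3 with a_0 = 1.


Write in Frobenius form y'' + (p(x)/x) y' + (q(x)/x^2) y = 0:
  p(x) = 3/2,  q(x) = 3x - 1/2.
Indicial equation: r(r-1) + (3/2) r + (-1/2) = 0 -> roots r_1 = 1/2, r_2 = -1.
Take r = r_1 = 1/2. Let y(x) = x^r sum_{n>=0} a_n x^n with a_0 = 1.
Substitute y = x^r sum a_n x^n and match x^{r+n}. The recurrence is
  D(n) a_n + 3 a_{n-1} = 0,  where D(n) = (r+n)(r+n-1) + (3/2)(r+n) + (-1/2).
  a_n = -3 / D(n) * a_{n-1}.
Since the indicial polynomial factors as (r - r_1)(r - r_2), D(n) = (r_1 + n - r_1)(r_1 + n - r_2) = n(n + 3/2).
Evaluating step by step (a_0 = 1):
  n = 1: D(1) = 1(1 + 3/2) = 5/2; numerator = -3(1) = -3; a_1 = (-3)/(5/2) = -6/5
  n = 2: D(2) = 2(2 + 3/2) = 7; numerator = -3(-6/5) = 18/5; a_2 = (18/5)/(7) = 18/35
  n = 3: D(3) = 3(3 + 3/2) = 27/2; numerator = -3(18/35) = -54/35; a_3 = (-54/35)/(27/2) = -4/35

r = 1/2; a_0 = 1; a_1 = -6/5; a_2 = 18/35; a_3 = -4/35


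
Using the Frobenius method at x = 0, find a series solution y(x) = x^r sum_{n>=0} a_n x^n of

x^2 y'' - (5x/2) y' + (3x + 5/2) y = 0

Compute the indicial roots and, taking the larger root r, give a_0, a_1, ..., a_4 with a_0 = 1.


Write in Frobenius form y'' + (p(x)/x) y' + (q(x)/x^2) y = 0:
  p(x) = -5/2,  q(x) = 3x + 5/2.
Indicial equation: r(r-1) + (-5/2) r + (5/2) = 0 -> roots r_1 = 5/2, r_2 = 1.
Take r = r_1 = 5/2. Let y(x) = x^r sum_{n>=0} a_n x^n with a_0 = 1.
Substitute y = x^r sum a_n x^n and match x^{r+n}. The recurrence is
  D(n) a_n + 3 a_{n-1} = 0,  where D(n) = (r+n)(r+n-1) + (-5/2)(r+n) + (5/2).
  a_n = -3 / D(n) * a_{n-1}.
Since the indicial polynomial factors as (r - r_1)(r - r_2), D(n) = (r_1 + n - r_1)(r_1 + n - r_2) = n(n + 3/2).
Evaluating step by step (a_0 = 1):
  n = 1: D(1) = 1(1 + 3/2) = 5/2; numerator = -3(1) = -3; a_1 = (-3)/(5/2) = -6/5
  n = 2: D(2) = 2(2 + 3/2) = 7; numerator = -3(-6/5) = 18/5; a_2 = (18/5)/(7) = 18/35
  n = 3: D(3) = 3(3 + 3/2) = 27/2; numerator = -3(18/35) = -54/35; a_3 = (-54/35)/(27/2) = -4/35
  n = 4: D(4) = 4(4 + 3/2) = 22; numerator = -3(-4/35) = 12/35; a_4 = (12/35)/(22) = 6/385

r = 5/2; a_0 = 1; a_1 = -6/5; a_2 = 18/35; a_3 = -4/35; a_4 = 6/385


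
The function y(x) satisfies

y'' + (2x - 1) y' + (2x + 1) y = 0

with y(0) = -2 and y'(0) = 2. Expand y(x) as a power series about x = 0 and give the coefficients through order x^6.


Ansatz: y(x) = sum_{n>=0} a_n x^n, so y'(x) = sum_{n>=1} n a_n x^(n-1) and y''(x) = sum_{n>=2} n(n-1) a_n x^(n-2).
Substitute into P(x) y'' + Q(x) y' + R(x) y = 0 with P(x) = 1, Q(x) = 2x - 1, R(x) = 2x + 1, and match powers of x.
Initial conditions: a_0 = -2, a_1 = 2.
Setting the coefficient of each power of x to zero and solving order by order (substituting the coefficients already found):
  x^0: 2 a_2 - a_1 + a_0 = 0  ->  2 a_2 = a_1 - a_0 = 4  ->  a_2 = 2
  x^1: 6 a_3 - 2 a_2 + 3 a_1 + 2 a_0 = 0  ->  6 a_3 = 2 a_2 - 3 a_1 - 2 a_0 = 2  ->  a_3 = 1/3
  x^2: 12 a_4 - 3 a_3 + 5 a_2 + 2 a_1 = 0  ->  12 a_4 = 3 a_3 - 5 a_2 - 2 a_1 = -13  ->  a_4 = -13/12
  x^3: 20 a_5 - 4 a_4 + 7 a_3 + 2 a_2 = 0  ->  20 a_5 = 4 a_4 - 7 a_3 - 2 a_2 = -32/3  ->  a_5 = -8/15
  x^4: 30 a_6 - 5 a_5 + 9 a_4 + 2 a_3 = 0  ->  30 a_6 = 5 a_5 - 9 a_4 - 2 a_3 = 77/12  ->  a_6 = 77/360
Truncated series: y(x) = -2 + 2 x + 2 x^2 + (1/3) x^3 - (13/12) x^4 - (8/15) x^5 + (77/360) x^6 + O(x^7).

a_0 = -2; a_1 = 2; a_2 = 2; a_3 = 1/3; a_4 = -13/12; a_5 = -8/15; a_6 = 77/360


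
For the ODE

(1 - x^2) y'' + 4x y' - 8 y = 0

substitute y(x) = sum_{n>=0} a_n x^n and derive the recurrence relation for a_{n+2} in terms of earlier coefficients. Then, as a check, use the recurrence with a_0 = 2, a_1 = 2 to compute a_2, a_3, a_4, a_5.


Substitute y = sum_n a_n x^n.
(1 - 1 x^2) y'' contributes (n+2)(n+1) a_{n+2} - n(n-1) a_n at x^n.
4 x y'(x) contributes 4 n a_n at x^n.
-8 y(x) contributes -8 a_n at x^n.
Matching x^n: (n+2)(n+1) a_{n+2} + (-n(n-1) + 4 n - 8) a_n = 0.
Thus a_{n+2} = (n(n-1) - 4 n + 8) / ((n+1)(n+2)) * a_n.

Check with a_0 = 2, a_1 = 2 (apply the recurrence for n = 0, 1, 2, 3): a_0 = 2, a_1 = 2, a_2 = 8, a_3 = 4/3, a_4 = 4/3, a_5 = 2/15.

a_(n+2) = (n(n-1) - 4 n + 8) / ((n+1)(n+2)) * a_n; check: a_0 = 2, a_1 = 2, a_2 = 8, a_3 = 4/3, a_4 = 4/3, a_5 = 2/15


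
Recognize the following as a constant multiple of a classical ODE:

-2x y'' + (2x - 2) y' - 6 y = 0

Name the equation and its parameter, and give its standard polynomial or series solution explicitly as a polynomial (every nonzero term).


All three coefficients share the factor -2; dividing through by -2 gives  x y'' + (1 - x) y' + 3 y = 0.
This matches the Laguerre equation x y'' + (1 - x) y' + n y = 0 with n = 3; the polynomial solution is L_3(x).
With y = sum_k a_k x^k, matching x^k gives (k+1)k a_{k+1} + (k+1) a_{k+1} - k a_k + n a_k = 0, i.e. (k+1)^2 a_{k+1} = (k - n) a_k = (k - 3) a_k. The right side vanishes at k = 3, so the series terminates at degree 3.
Standard normalization L_n(0) = 1 gives a_0 = 1. Work upward with a_{k+1} = (k - 3) a_k / (k+1)^2:
  a_1 = (0 - 3)(1) / 1^2 = -3/1 = -3
  a_2 = (1 - 3)(-3) / 2^2 = 6/4 = 3/2
  a_3 = (2 - 3)(3/2) / 3^2 = (-3/2)/9 = -1/6
Hence L_3(x) = -x^3/6 + 3 x^2/2 - 3 x + 1.

L_3(x); series = -x^3/6 + 3 x^2/2 - 3 x + 1


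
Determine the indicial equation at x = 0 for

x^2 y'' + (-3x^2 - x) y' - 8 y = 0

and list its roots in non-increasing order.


Divide by x^2 to reach normal form y'' + P_1(x) y' + P_2(x) y = 0 with P_1(x) = -3 - 1/x and P_2(x) = -8/x^2.
x = 0 is a singular point because the y'-coefficient -3 - 1/x has a pole at x = 0 and the y-coefficient -8/x^2 has a pole at x = 0.
It is a regular singular point because x P_1(x) = p(x) = -3x - 1 and x^2 P_2(x) = q(x) = -8 are polynomials, hence analytic at x = 0.
p(0) = -1,  q(0) = -8.
Indicial equation: r(r-1) + p(0) r + q(0) = 0, i.e. r^2 + (p(0) - 1) r + q(0) = 0, i.e. r^2 - 2 r - 8 = 0.
Discriminant: (-2)^2 - 4(-8) = 36, so r = (2 ± 6)/2.
Solving: r_1 = 4, r_2 = -2.

indicial: r^2 - 2 r - 8 = 0; roots r_1 = 4, r_2 = -2


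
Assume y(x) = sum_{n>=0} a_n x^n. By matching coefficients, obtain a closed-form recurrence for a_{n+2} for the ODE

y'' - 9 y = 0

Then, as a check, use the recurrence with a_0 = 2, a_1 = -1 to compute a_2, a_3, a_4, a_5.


Substitute y = sum_n a_n x^n into y'' + (const) y = 0.
y''(x) = sum_{n>=0} (n+2)(n+1) a_{n+2} x^n.
The ODE becomes sum_n [(n+2)(n+1) a_{n+2} - 9 a_n] x^n = 0.
Setting each coefficient to zero gives the recurrence:
  (n+2)(n+1) a_{n+2} - 9 a_n = 0,
  a_{n+2} = 9 / ((n+1)(n+2)) a_n.

Check with a_0 = 2, a_1 = -1 (apply the recurrence for n = 0, 1, 2, 3): a_0 = 2, a_1 = -1, a_2 = 9, a_3 = -3/2, a_4 = 27/4, a_5 = -27/40.

a_{n+2} = 9/((n+1)(n+2)) * a_n; check: a_0 = 2, a_1 = -1, a_2 = 9, a_3 = -3/2, a_4 = 27/4, a_5 = -27/40


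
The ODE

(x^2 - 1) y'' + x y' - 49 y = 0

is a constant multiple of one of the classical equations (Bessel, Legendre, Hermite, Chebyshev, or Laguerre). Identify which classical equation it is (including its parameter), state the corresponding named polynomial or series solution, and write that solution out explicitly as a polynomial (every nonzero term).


All three coefficients share the factor -1; dividing through by -1 gives  (1 - x^2) y'' - x y' + 49 y = 0.
This matches the Chebyshev equation (1 - x^2) y'' - x y' + n^2 y = 0 (note the -x y' term, not -2x y') with n^2 = 49, so n = 7; the polynomial solution is T_7(x).
With y = sum_k a_k x^k, matching x^k gives (k+2)(k+1) a_{k+2} = (k^2 - n^2) a_k = (k - 7)(k + 7) a_k. The right side vanishes at k = 7, so the series with the parity of 7 terminates at degree 7.
Standard normalization: leading coefficient of T_n is 2^(n-1), so a_7 = 2^6 = 64. Work downward with a_k = (k+1)(k+2) a_{k+2} / ((k - 7)(k + 7)):
  a_5 = (6)(7)(64) / ((5 - 7)(5 + 7)) = 2688/(-24) = -112
  a_3 = (4)(5)(-112) / ((3 - 7)(3 + 7)) = -2240/(-40) = 56
  a_1 = (2)(3)(56) / ((1 - 7)(1 + 7)) = 336/(-48) = -7
Hence T_7(x) = 64 x^7 - 112 x^5 + 56 x^3 - 7 x.

T_7(x); series = 64 x^7 - 112 x^5 + 56 x^3 - 7 x


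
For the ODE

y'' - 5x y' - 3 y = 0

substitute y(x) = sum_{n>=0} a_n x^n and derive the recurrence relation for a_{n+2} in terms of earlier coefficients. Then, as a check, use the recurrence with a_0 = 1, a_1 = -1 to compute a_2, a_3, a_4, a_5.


Substitute y = sum_n a_n x^n.
y''(x) has coefficient (n+2)(n+1) a_{n+2} at x^n;
-5 x y'(x) has coefficient -5 n a_n at x^n (shift);
-3 y(x) has coefficient -3 a_n at x^n.
Matching x^n: (n+2)(n+1) a_{n+2} + (-5n - 3) a_n = 0.
Thus a_{n+2} = (5n + 3) / ((n+1)(n+2)) * a_n.

Check with a_0 = 1, a_1 = -1 (apply the recurrence for n = 0, 1, 2, 3): a_0 = 1, a_1 = -1, a_2 = 3/2, a_3 = -4/3, a_4 = 13/8, a_5 = -6/5.

a_(n+2) = (5n + 3) / ((n+1)(n+2)) * a_n; check: a_0 = 1, a_1 = -1, a_2 = 3/2, a_3 = -4/3, a_4 = 13/8, a_5 = -6/5


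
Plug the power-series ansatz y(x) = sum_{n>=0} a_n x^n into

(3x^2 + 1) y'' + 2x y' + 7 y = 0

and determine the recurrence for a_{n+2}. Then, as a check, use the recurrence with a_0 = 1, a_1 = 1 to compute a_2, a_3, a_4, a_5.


Substitute y = sum_n a_n x^n.
(1 + 3 x^2) y'' contributes (n+2)(n+1) a_{n+2} + 3 n(n-1) a_n at x^n.
2 x y'(x) contributes 2 n a_n at x^n.
7 y(x) contributes 7 a_n at x^n.
Matching x^n: (n+2)(n+1) a_{n+2} + (3 n(n-1) + 2 n + 7) a_n = 0.
Thus a_{n+2} = (-3 n(n-1) - 2 n - 7) / ((n+1)(n+2)) * a_n.

Check with a_0 = 1, a_1 = 1 (apply the recurrence for n = 0, 1, 2, 3): a_0 = 1, a_1 = 1, a_2 = -7/2, a_3 = -3/2, a_4 = 119/24, a_5 = 93/40.

a_(n+2) = (-3 n(n-1) - 2 n - 7) / ((n+1)(n+2)) * a_n; check: a_0 = 1, a_1 = 1, a_2 = -7/2, a_3 = -3/2, a_4 = 119/24, a_5 = 93/40


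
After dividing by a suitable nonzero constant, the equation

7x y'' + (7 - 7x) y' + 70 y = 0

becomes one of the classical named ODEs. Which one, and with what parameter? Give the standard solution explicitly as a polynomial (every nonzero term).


All three coefficients share the factor 7; dividing through by 7 gives  x y'' + (1 - x) y' + 10 y = 0.
This matches the Laguerre equation x y'' + (1 - x) y' + n y = 0 with n = 10; the polynomial solution is L_10(x).
With y = sum_k a_k x^k, matching x^k gives (k+1)k a_{k+1} + (k+1) a_{k+1} - k a_k + n a_k = 0, i.e. (k+1)^2 a_{k+1} = (k - n) a_k = (k - 10) a_k. The right side vanishes at k = 10, so the series terminates at degree 10.
Standard normalization L_n(0) = 1 gives a_0 = 1. Work upward with a_{k+1} = (k - 10) a_k / (k+1)^2:
  a_1 = (0 - 10)(1) / 1^2 = -10/1 = -10
  a_2 = (1 - 10)(-10) / 2^2 = 90/4 = 45/2
  a_3 = (2 - 10)(45/2) / 3^2 = -180/9 = -20
  a_4 = (3 - 10)(-20) / 4^2 = 140/16 = 35/4
  a_5 = (4 - 10)(35/4) / 5^2 = (-105/2)/25 = -21/10
  a_6 = (5 - 10)(-21/10) / 6^2 = (21/2)/36 = 7/24
  a_7 = (6 - 10)(7/24) / 7^2 = (-7/6)/49 = -1/42
  a_8 = (7 - 10)(-1/42) / 8^2 = (1/14)/64 = 1/896
  a_9 = (8 - 10)(1/896) / 9^2 = (-1/448)/81 = -1/36288
  a_10 = (9 - 10)(-1/36288) / 10^2 = (1/36288)/100 = 1/3628800
Hence L_10(x) = x^10/3628800 - x^9/36288 + x^8/896 - x^7/42 + 7 x^6/24 - 21 x^5/10 + 35 x^4/4 - 20 x^3 + 45 x^2/2 - 10 x + 1.

L_10(x); series = x^10/3628800 - x^9/36288 + x^8/896 - x^7/42 + 7 x^6/24 - 21 x^5/10 + 35 x^4/4 - 20 x^3 + 45 x^2/2 - 10 x + 1


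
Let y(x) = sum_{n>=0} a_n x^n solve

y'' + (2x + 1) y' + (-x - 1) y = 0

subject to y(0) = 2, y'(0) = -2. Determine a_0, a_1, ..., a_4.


Ansatz: y(x) = sum_{n>=0} a_n x^n, so y'(x) = sum_{n>=1} n a_n x^(n-1) and y''(x) = sum_{n>=2} n(n-1) a_n x^(n-2).
Substitute into P(x) y'' + Q(x) y' + R(x) y = 0 with P(x) = 1, Q(x) = 2x + 1, R(x) = -x - 1, and match powers of x.
Initial conditions: a_0 = 2, a_1 = -2.
Setting the coefficient of each power of x to zero and solving order by order (substituting the coefficients already found):
  x^0: 2 a_2 + a_1 - a_0 = 0  ->  2 a_2 = -a_1 + a_0 = 4  ->  a_2 = 2
  x^1: 6 a_3 + 2 a_2 + a_1 - a_0 = 0  ->  6 a_3 = -2 a_2 - a_1 + a_0 = 0  ->  a_3 = 0
  x^2: 12 a_4 + 3 a_3 + 3 a_2 - a_1 = 0  ->  12 a_4 = -3 a_3 - 3 a_2 + a_1 = -8  ->  a_4 = -2/3
Truncated series: y(x) = 2 - 2 x + 2 x^2 - (2/3) x^4 + O(x^5).

a_0 = 2; a_1 = -2; a_2 = 2; a_3 = 0; a_4 = -2/3


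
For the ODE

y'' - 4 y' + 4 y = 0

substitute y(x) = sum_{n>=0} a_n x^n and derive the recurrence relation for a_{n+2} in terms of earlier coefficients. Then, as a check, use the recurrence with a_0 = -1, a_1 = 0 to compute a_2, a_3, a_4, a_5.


Substitute y = sum_n a_n x^n.
y''(x) has coefficient (n+2)(n+1) a_{n+2} at x^n;
-4 y'(x) has coefficient -4 (n+1) a_{n+1} at x^n;
4 y(x) has coefficient 4 a_n at x^n.
Matching x^n: (n+2)(n+1) a_{n+2} - 4 (n+1) a_{n+1} + 4 a_n = 0.
Thus a_{n+2} = [4 (n+1) a_{n+1} - 4 a_n] / ((n+1)(n+2)).

Check with a_0 = -1, a_1 = 0 (apply the recurrence for n = 0, 1, 2, 3): a_0 = -1, a_1 = 0, a_2 = 2, a_3 = 8/3, a_4 = 2, a_5 = 16/15.

a_(n+2) = [4 (n+1) a_(n+1) - 4 a_n] / ((n+1)(n+2)); check: a_0 = -1, a_1 = 0, a_2 = 2, a_3 = 8/3, a_4 = 2, a_5 = 16/15


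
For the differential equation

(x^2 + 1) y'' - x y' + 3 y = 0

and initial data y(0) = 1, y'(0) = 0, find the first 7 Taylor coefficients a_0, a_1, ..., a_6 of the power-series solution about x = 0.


Ansatz: y(x) = sum_{n>=0} a_n x^n, so y'(x) = sum_{n>=1} n a_n x^(n-1) and y''(x) = sum_{n>=2} n(n-1) a_n x^(n-2).
Substitute into P(x) y'' + Q(x) y' + R(x) y = 0 with P(x) = x^2 + 1, Q(x) = -x, R(x) = 3, and match powers of x.
Initial conditions: a_0 = 1, a_1 = 0.
Setting the coefficient of each power of x to zero and solving order by order (substituting the coefficients already found):
  x^0: 2 a_2 + 3 a_0 = 0  ->  2 a_2 = -3 a_0 = -3  ->  a_2 = -3/2
  x^1: 6 a_3 + 2 a_1 = 0  ->  6 a_3 = -2 a_1 = 0  ->  a_3 = 0
  x^2: 12 a_4 + 3 a_2 = 0  ->  12 a_4 = -3 a_2 = 9/2  ->  a_4 = 3/8
  x^3: 20 a_5 + 6 a_3 = 0  ->  20 a_5 = -6 a_3 = 0  ->  a_5 = 0
  x^4: 30 a_6 + 11 a_4 = 0  ->  30 a_6 = -11 a_4 = -33/8  ->  a_6 = -11/80
Truncated series: y(x) = 1 - (3/2) x^2 + (3/8) x^4 - (11/80) x^6 + O(x^7).

a_0 = 1; a_1 = 0; a_2 = -3/2; a_3 = 0; a_4 = 3/8; a_5 = 0; a_6 = -11/80


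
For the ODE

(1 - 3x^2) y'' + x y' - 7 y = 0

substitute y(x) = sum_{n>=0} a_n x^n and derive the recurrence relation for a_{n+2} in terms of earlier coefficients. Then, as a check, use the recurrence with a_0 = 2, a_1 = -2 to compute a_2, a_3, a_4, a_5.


Substitute y = sum_n a_n x^n.
(1 - 3 x^2) y'' contributes (n+2)(n+1) a_{n+2} - 3 n(n-1) a_n at x^n.
x y'(x) contributes n a_n at x^n.
-7 y(x) contributes -7 a_n at x^n.
Matching x^n: (n+2)(n+1) a_{n+2} + (-3 n(n-1) + n - 7) a_n = 0.
Thus a_{n+2} = (3 n(n-1) - n + 7) / ((n+1)(n+2)) * a_n.

Check with a_0 = 2, a_1 = -2 (apply the recurrence for n = 0, 1, 2, 3): a_0 = 2, a_1 = -2, a_2 = 7, a_3 = -2, a_4 = 77/12, a_5 = -11/5.

a_(n+2) = (3 n(n-1) - n + 7) / ((n+1)(n+2)) * a_n; check: a_0 = 2, a_1 = -2, a_2 = 7, a_3 = -2, a_4 = 77/12, a_5 = -11/5


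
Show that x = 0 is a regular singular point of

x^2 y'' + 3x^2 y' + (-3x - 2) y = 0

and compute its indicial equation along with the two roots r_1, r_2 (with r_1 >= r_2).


Divide by x^2 to reach normal form y'' + P_1(x) y' + P_2(x) y = 0 with P_1(x) = 3 and P_2(x) = -3/x - 2/x^2.
x = 0 is a singular point because the y-coefficient -3/x - 2/x^2 has a pole at x = 0.
It is a regular singular point because x P_1(x) = p(x) = 3x and x^2 P_2(x) = q(x) = -3x - 2 are polynomials, hence analytic at x = 0.
p(0) = 0,  q(0) = -2.
Indicial equation: r(r-1) + p(0) r + q(0) = 0, i.e. r^2 + (p(0) - 1) r + q(0) = 0, i.e. r^2 - 1 r - 2 = 0.
Discriminant: (-1)^2 - 4(-2) = 9, so r = (1 ± 3)/2.
Solving: r_1 = 2, r_2 = -1.

indicial: r^2 - 1 r - 2 = 0; roots r_1 = 2, r_2 = -1


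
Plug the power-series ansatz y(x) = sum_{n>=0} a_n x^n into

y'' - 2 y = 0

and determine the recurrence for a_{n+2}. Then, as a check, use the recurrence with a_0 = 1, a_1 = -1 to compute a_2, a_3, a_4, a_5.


Substitute y = sum_n a_n x^n into y'' + (const) y = 0.
y''(x) = sum_{n>=0} (n+2)(n+1) a_{n+2} x^n.
The ODE becomes sum_n [(n+2)(n+1) a_{n+2} - 2 a_n] x^n = 0.
Setting each coefficient to zero gives the recurrence:
  (n+2)(n+1) a_{n+2} - 2 a_n = 0,
  a_{n+2} = 2 / ((n+1)(n+2)) a_n.

Check with a_0 = 1, a_1 = -1 (apply the recurrence for n = 0, 1, 2, 3): a_0 = 1, a_1 = -1, a_2 = 1, a_3 = -1/3, a_4 = 1/6, a_5 = -1/30.

a_{n+2} = 2/((n+1)(n+2)) * a_n; check: a_0 = 1, a_1 = -1, a_2 = 1, a_3 = -1/3, a_4 = 1/6, a_5 = -1/30


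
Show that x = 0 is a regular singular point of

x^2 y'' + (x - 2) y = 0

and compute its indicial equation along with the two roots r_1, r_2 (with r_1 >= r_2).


Divide by x^2 to reach normal form y'' + P_1(x) y' + P_2(x) y = 0 with P_1(x) = 0 and P_2(x) = 1/x - 2/x^2.
x = 0 is a singular point because the y-coefficient 1/x - 2/x^2 has a pole at x = 0.
It is a regular singular point because x P_1(x) = p(x) = 0 and x^2 P_2(x) = q(x) = x - 2 are polynomials, hence analytic at x = 0.
p(0) = 0,  q(0) = -2.
Indicial equation: r(r-1) + p(0) r + q(0) = 0, i.e. r^2 + (p(0) - 1) r + q(0) = 0, i.e. r^2 - 1 r - 2 = 0.
Discriminant: (-1)^2 - 4(-2) = 9, so r = (1 ± 3)/2.
Solving: r_1 = 2, r_2 = -1.

indicial: r^2 - 1 r - 2 = 0; roots r_1 = 2, r_2 = -1


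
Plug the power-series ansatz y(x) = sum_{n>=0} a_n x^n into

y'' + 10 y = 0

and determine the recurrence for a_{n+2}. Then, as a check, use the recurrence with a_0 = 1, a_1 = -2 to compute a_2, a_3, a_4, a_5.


Substitute y = sum_n a_n x^n into y'' + (const) y = 0.
y''(x) = sum_{n>=0} (n+2)(n+1) a_{n+2} x^n.
The ODE becomes sum_n [(n+2)(n+1) a_{n+2} + 10 a_n] x^n = 0.
Setting each coefficient to zero gives the recurrence:
  (n+2)(n+1) a_{n+2} + 10 a_n = 0,
  a_{n+2} = -10 / ((n+1)(n+2)) a_n.

Check with a_0 = 1, a_1 = -2 (apply the recurrence for n = 0, 1, 2, 3): a_0 = 1, a_1 = -2, a_2 = -5, a_3 = 10/3, a_4 = 25/6, a_5 = -5/3.

a_{n+2} = -10/((n+1)(n+2)) * a_n; check: a_0 = 1, a_1 = -2, a_2 = -5, a_3 = 10/3, a_4 = 25/6, a_5 = -5/3
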